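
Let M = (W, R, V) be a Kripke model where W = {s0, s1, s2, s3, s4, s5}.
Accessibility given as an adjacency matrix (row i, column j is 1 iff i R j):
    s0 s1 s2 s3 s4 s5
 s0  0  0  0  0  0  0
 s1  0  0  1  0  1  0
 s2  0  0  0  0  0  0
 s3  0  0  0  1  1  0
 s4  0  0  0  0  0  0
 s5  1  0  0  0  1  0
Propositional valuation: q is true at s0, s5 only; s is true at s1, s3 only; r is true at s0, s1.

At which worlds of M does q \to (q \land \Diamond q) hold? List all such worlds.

s1, s2, s3, s4, s5

Recall that \Diamond ψ holds at a world iff ψ holds at some accessible world.
Let φ = q \to (q \land \Diamond q). Evaluate φ at each world:
  s0 (successors ∅): φ is false.
  s1 (successors {s2, s4}): φ is true.
  s2 (successors ∅): φ is true.
  s3 (successors {s3, s4}): φ is true.
  s4 (successors ∅): φ is true.
  s5 (successors {s0, s4}): φ is true.
For instance, at s3:
  At s3: q is false, q \land \Diamond q is false, so q \to (q \land \Diamond q) is true.
    At s3: q is false, \Diamond q is false, so q \land \Diamond q is false.
      At s3: \Diamond q requires q at some successor in {s3, s4}.
        At s3: q is false.
        At s4: q is false.
      So \Diamond q is false at s3.
Satisfying worlds: {s1, s2, s3, s4, s5}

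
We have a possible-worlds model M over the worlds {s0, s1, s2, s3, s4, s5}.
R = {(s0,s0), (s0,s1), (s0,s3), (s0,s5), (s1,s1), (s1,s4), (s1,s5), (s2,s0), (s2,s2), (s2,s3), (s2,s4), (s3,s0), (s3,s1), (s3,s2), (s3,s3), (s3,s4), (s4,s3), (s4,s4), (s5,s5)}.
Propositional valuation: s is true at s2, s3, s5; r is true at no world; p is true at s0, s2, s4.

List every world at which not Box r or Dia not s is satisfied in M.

Recall that Box ψ holds at a world iff ψ holds at every accessible world, and Dia ψ holds iff ψ holds at some accessible world.
Let φ = not Box r or Dia not s. Evaluate φ at each world:
  s0 (successors {s0, s1, s3, s5}): φ is true.
  s1 (successors {s1, s4, s5}): φ is true.
  s2 (successors {s0, s2, s3, s4}): φ is true.
  s3 (successors {s0, s1, s2, s3, s4}): φ is true.
  s4 (successors {s3, s4}): φ is true.
  s5 (successors {s5}): φ is true.
For instance, at s0:
  At s0: not Box r is true, Dia not s is true, so not Box r or Dia not s is true.
    At s0: Box r is false, so not Box r is true.
      At s0: Box r requires r at every successor {s0, s1, s3, s5}.
        r fails at s0, so Box r is false at s0.
    At s0: Dia not s requires not s at some successor in {s0, s1, s3, s5}.
      not s holds at s0, so Dia not s is true at s0.
Satisfying worlds: {s0, s1, s2, s3, s4, s5}

s0, s1, s2, s3, s4, s5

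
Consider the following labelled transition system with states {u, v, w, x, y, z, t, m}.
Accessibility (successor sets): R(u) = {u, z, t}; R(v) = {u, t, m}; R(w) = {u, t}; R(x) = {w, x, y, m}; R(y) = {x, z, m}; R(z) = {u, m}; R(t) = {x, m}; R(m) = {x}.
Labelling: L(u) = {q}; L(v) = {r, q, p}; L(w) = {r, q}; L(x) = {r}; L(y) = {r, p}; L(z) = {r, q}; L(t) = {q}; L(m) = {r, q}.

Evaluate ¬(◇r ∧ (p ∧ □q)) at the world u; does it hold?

Yes

Recall that □ψ holds at a world iff ψ holds at every accessible world, and ◇ψ holds iff ψ holds at some accessible world.
At u: ◇r ∧ (p ∧ □q) is false, so ¬(◇r ∧ (p ∧ □q)) is true.
  At u: ◇r is true, p ∧ □q is false, so ◇r ∧ (p ∧ □q) is false.
    At u: ◇r requires r at some successor in {u, z, t}.
      r holds at z, so ◇r is true at u.
    At u: p is false, □q is true, so p ∧ □q is false.
      At u: □q requires q at every successor {u, z, t}.
        At u: q is true.
        At z: q is true.
        At t: q is true.
      So □q is true at u.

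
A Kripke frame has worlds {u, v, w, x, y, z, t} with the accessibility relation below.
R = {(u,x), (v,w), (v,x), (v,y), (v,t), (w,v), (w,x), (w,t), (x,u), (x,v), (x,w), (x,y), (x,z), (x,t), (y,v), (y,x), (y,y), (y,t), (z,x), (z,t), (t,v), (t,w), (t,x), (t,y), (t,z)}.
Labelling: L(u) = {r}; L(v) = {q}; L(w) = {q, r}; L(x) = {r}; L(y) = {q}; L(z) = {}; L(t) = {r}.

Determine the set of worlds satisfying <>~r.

v, w, x, y, t

Recall that <>ψ holds at a world iff ψ holds at some accessible world.
Let φ = <>~r. Evaluate φ at each world:
  u (successors {x}): φ is false.
  v (successors {w, x, y, t}): φ is true.
  w (successors {v, x, t}): φ is true.
  x (successors {u, v, w, y, z, t}): φ is true.
  y (successors {v, x, y, t}): φ is true.
  z (successors {x, t}): φ is false.
  t (successors {v, w, x, y, z}): φ is true.
For instance, at z:
  At z: <>~r requires ~r at some successor in {x, t}.
    At x: ~r is false.
    At t: ~r is false.
  So <>~r is false at z.
Satisfying worlds: {v, w, x, y, t}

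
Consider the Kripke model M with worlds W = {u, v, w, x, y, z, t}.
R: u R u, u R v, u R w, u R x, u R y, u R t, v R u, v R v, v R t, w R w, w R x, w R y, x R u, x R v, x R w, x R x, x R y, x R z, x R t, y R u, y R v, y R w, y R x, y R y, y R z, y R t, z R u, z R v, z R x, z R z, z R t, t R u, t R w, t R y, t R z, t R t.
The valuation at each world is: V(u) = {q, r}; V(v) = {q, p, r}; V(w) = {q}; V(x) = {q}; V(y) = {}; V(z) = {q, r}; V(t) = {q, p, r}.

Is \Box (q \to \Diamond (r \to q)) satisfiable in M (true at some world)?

Yes

Recall that \Box ψ holds at a world iff ψ holds at every accessible world, and \Diamond ψ holds iff ψ holds at some accessible world.
Let φ = \Box (q \to \Diamond (r \to q)). Evaluate φ at each world:
  u (successors {u, v, w, x, y, t}): φ is true.
  v (successors {u, v, t}): φ is true.
  w (successors {w, x, y}): φ is true.
  x (successors {u, v, w, x, y, z, t}): φ is true.
  y (successors {u, v, w, x, y, z, t}): φ is true.
  z (successors {u, v, x, z, t}): φ is true.
  t (successors {u, w, y, z, t}): φ is true.
Detail at u (witness):
  At u: \Box (q \to \Diamond (r \to q)) requires q \to \Diamond (r \to q) at every successor {u, v, w, x, y, t}.
    At u: q \to \Diamond (r \to q) is true.
    At v: q \to \Diamond (r \to q) is true.
    At w: q \to \Diamond (r \to q) is true.
    At x: q \to \Diamond (r \to q) is true.
    At y: q \to \Diamond (r \to q) is true.
    At t: q \to \Diamond (r \to q) is true.
  So \Box (q \to \Diamond (r \to q)) is true at u.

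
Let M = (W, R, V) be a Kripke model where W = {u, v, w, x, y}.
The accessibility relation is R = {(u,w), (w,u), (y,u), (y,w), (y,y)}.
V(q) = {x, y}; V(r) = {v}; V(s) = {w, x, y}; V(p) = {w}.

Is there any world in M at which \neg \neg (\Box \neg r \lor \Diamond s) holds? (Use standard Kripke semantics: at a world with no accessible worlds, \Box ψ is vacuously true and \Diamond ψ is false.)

Let φ = \neg \neg (\Box \neg r \lor \Diamond s). Evaluate φ at each world:
  u (successors {w}): φ is true.
  v (successors ∅): φ is true.
  w (successors {u}): φ is true.
  x (successors ∅): φ is true.
  y (successors {u, w, y}): φ is true.
Detail at u (witness):
  At u: \neg (\Box \neg r \lor \Diamond s) is false, so \neg \neg (\Box \neg r \lor \Diamond s) is true.
    At u: \Box \neg r \lor \Diamond s is true, so \neg (\Box \neg r \lor \Diamond s) is false.
      At u: \Box \neg r is true, \Diamond s is true, so \Box \neg r \lor \Diamond s is true.

Yes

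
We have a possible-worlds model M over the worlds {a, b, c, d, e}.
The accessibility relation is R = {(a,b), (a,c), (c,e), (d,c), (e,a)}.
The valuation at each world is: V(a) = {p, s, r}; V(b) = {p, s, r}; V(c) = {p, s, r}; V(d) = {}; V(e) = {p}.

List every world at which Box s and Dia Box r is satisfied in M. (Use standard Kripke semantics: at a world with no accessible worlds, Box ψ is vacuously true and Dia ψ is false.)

a, e

Let φ = Box s and Dia Box r. Evaluate φ at each world:
  a (successors {b, c}): φ is true.
  b (successors ∅): φ is false.
  c (successors {e}): φ is false.
  d (successors {c}): φ is false.
  e (successors {a}): φ is true.
For instance, at e:
  At e: Box s is true, Dia Box r is true, so Box s and Dia Box r is true.
    At e: Box s requires s at every successor {a}.
      At a: s is true.
    So Box s is true at e.
    At e: Dia Box r requires Box r at some successor in {a}.
      Box r holds at a, so Dia Box r is true at e.
Satisfying worlds: {a, e}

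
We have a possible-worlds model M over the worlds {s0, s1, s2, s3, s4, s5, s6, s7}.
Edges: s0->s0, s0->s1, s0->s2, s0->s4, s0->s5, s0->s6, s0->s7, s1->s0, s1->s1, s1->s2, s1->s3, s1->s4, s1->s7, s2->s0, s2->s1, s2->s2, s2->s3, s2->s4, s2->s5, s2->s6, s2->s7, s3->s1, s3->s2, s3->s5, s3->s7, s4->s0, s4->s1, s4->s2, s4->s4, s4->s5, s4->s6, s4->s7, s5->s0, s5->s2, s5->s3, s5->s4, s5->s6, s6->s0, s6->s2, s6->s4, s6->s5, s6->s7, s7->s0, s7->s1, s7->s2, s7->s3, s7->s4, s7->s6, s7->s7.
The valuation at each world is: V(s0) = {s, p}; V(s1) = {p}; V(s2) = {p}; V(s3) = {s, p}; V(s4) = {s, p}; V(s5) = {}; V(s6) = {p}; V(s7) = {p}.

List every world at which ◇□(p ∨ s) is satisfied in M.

s0, s1, s2, s3, s4, s6, s7

Recall that □ψ holds at a world iff ψ holds at every accessible world, and ◇ψ holds iff ψ holds at some accessible world.
Let φ = ◇□(p ∨ s). Evaluate φ at each world:
  s0 (successors {s0, s1, s2, s4, s5, s6, s7}): φ is true.
  s1 (successors {s0, s1, s2, s3, s4, s7}): φ is true.
  s2 (successors {s0, s1, s2, s3, s4, s5, s6, s7}): φ is true.
  s3 (successors {s1, s2, s5, s7}): φ is true.
  s4 (successors {s0, s1, s2, s4, s5, s6, s7}): φ is true.
  s5 (successors {s0, s2, s3, s4, s6}): φ is false.
  s6 (successors {s0, s2, s4, s5, s7}): φ is true.
  s7 (successors {s0, s1, s2, s3, s4, s6, s7}): φ is true.
For instance, at s6:
  At s6: ◇□(p ∨ s) requires □(p ∨ s) at some successor in {s0, s2, s4, s5, s7}.
    □(p ∨ s) holds at s5, so ◇□(p ∨ s) is true at s6.
      At s5: □(p ∨ s) requires p ∨ s at every successor {s0, s2, s3, s4, s6}.
        At s0: p ∨ s is true.
        At s2: p ∨ s is true.
        At s3: p ∨ s is true.
        At s4: p ∨ s is true.
        At s6: p ∨ s is true.
      So □(p ∨ s) is true at s5.
Satisfying worlds: {s0, s1, s2, s3, s4, s6, s7}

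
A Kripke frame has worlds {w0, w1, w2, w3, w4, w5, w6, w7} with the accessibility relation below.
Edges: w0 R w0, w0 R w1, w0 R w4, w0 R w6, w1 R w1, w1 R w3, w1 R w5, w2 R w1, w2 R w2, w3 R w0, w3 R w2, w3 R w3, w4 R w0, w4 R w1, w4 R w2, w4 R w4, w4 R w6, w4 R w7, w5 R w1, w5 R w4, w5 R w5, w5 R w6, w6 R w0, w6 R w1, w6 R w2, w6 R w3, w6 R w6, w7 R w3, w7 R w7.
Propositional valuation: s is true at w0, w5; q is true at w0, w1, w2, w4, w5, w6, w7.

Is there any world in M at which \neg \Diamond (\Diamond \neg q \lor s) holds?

No

Let φ = \neg \Diamond (\Diamond \neg q \lor s). Evaluate φ at each world:
  w0 (successors {w0, w1, w4, w6}): φ is false.
  w1 (successors {w1, w3, w5}): φ is false.
  w2 (successors {w1, w2}): φ is false.
  w3 (successors {w0, w2, w3}): φ is false.
  w4 (successors {w0, w1, w2, w4, w6, w7}): φ is false.
  w5 (successors {w1, w4, w5, w6}): φ is false.
  w6 (successors {w0, w1, w2, w3, w6}): φ is false.
  w7 (successors {w3, w7}): φ is false.
For instance, at w4:
  At w4: \Diamond (\Diamond \neg q \lor s) is true, so \neg \Diamond (\Diamond \neg q \lor s) is false.
    At w4: \Diamond (\Diamond \neg q \lor s) requires \Diamond \neg q \lor s at some successor in {w0, w1, w2, w4, w6, w7}.
      \Diamond \neg q \lor s holds at w0, so \Diamond (\Diamond \neg q \lor s) is true at w4.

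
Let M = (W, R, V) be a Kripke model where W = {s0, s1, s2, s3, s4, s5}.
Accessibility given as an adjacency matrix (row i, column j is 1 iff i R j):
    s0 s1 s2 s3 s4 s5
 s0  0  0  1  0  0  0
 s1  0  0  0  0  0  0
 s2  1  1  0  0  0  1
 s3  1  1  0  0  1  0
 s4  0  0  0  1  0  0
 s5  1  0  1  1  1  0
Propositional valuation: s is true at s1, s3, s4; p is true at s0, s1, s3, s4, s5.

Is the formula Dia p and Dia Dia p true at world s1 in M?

Recall that Dia ψ holds at a world iff ψ holds at some accessible world.
At s1: Dia p is false, Dia Dia p is false, so Dia p and Dia Dia p is false.
  At s1: no accessible worlds, so Dia p is false.
  At s1: no accessible worlds, so Dia Dia p is false.

No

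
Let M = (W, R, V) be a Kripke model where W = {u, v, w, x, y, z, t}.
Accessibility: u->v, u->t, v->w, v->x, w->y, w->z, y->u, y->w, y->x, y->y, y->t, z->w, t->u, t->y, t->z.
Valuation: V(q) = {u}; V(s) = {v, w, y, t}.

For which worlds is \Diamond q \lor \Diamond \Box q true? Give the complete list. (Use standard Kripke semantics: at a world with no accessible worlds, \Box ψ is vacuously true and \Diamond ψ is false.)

v, y, t

Recall that \Box ψ holds at a world iff ψ holds at every accessible world, and \Diamond ψ holds iff ψ holds at some accessible world.
Let φ = \Diamond q \lor \Diamond \Box q. Evaluate φ at each world:
  u (successors {v, t}): φ is false.
  v (successors {w, x}): φ is true.
  w (successors {y, z}): φ is false.
  x (successors ∅): φ is false.
  y (successors {u, w, x, y, t}): φ is true.
  z (successors {w}): φ is false.
  t (successors {u, y, z}): φ is true.
For instance, at u:
  At u: \Diamond q is false, \Diamond \Box q is false, so \Diamond q \lor \Diamond \Box q is false.
    At u: \Diamond q requires q at some successor in {v, t}.
      At v: q is false.
      At t: q is false.
    So \Diamond q is false at u.
    At u: \Diamond \Box q requires \Box q at some successor in {v, t}.
      At v: \Box q is false.
      At t: \Box q is false.
    So \Diamond \Box q is false at u.
Satisfying worlds: {v, y, t}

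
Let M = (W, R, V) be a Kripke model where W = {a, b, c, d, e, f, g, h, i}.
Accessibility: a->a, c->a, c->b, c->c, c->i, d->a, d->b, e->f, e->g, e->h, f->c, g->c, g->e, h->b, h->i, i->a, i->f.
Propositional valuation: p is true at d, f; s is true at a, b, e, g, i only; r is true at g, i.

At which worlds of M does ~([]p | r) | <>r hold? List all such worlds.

Let φ = ~([]p | r) | <>r. Evaluate φ at each world:
  a (successors {a}): φ is true.
  b (successors ∅): φ is false.
  c (successors {a, b, c, i}): φ is true.
  d (successors {a, b}): φ is true.
  e (successors {f, g, h}): φ is true.
  f (successors {c}): φ is true.
  g (successors {c, e}): φ is false.
  h (successors {b, i}): φ is true.
  i (successors {a, f}): φ is false.
For instance, at d:
  At d: ~([]p | r) is true, <>r is false, so ~([]p | r) | <>r is true.
    At d: []p | r is false, so ~([]p | r) is true.
      At d: []p is false, r is false, so []p | r is false.
    At d: <>r requires r at some successor in {a, b}.
      At a: r is false.
      At b: r is false.
    So <>r is false at d.
Satisfying worlds: {a, c, d, e, f, h}

a, c, d, e, f, h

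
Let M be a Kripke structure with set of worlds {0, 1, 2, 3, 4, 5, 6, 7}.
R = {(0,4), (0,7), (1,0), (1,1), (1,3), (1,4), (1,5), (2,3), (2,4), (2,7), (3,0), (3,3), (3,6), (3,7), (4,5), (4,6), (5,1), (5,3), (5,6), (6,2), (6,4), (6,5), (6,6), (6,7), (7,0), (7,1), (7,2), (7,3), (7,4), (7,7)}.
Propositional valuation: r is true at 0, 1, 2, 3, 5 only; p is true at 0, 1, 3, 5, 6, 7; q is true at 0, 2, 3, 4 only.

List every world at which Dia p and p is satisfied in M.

Let φ = Dia p and p. Evaluate φ at each world:
  0 (successors {4, 7}): φ is true.
  1 (successors {0, 1, 3, 4, 5}): φ is true.
  2 (successors {3, 4, 7}): φ is false.
  3 (successors {0, 3, 6, 7}): φ is true.
  4 (successors {5, 6}): φ is false.
  5 (successors {1, 3, 6}): φ is true.
  6 (successors {2, 4, 5, 6, 7}): φ is true.
  7 (successors {0, 1, 2, 3, 4, 7}): φ is true.
For instance, at 1:
  At 1: Dia p is true, p is true, so Dia p and p is true.
    At 1: Dia p requires p at some successor in {0, 1, 3, 4, 5}.
      p holds at 0, so Dia p is true at 1.
Satisfying worlds: {0, 1, 3, 5, 6, 7}

0, 1, 3, 5, 6, 7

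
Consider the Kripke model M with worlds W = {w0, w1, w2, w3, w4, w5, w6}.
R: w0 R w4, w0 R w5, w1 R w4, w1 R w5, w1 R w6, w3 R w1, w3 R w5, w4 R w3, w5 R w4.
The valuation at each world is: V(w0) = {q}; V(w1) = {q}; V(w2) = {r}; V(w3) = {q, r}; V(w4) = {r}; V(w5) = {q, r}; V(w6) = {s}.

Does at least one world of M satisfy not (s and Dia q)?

Let φ = not (s and Dia q). Evaluate φ at each world:
  w0 (successors {w4, w5}): φ is true.
  w1 (successors {w4, w5, w6}): φ is true.
  w2 (successors ∅): φ is true.
  w3 (successors {w1, w5}): φ is true.
  w4 (successors {w3}): φ is true.
  w5 (successors {w4}): φ is true.
  w6 (successors ∅): φ is true.
Detail at w0 (witness):
  At w0: s and Dia q is false, so not (s and Dia q) is true.
    At w0: s is false, Dia q is true, so s and Dia q is false.
      At w0: Dia q requires q at some successor in {w4, w5}.
        q holds at w5, so Dia q is true at w0.

Yes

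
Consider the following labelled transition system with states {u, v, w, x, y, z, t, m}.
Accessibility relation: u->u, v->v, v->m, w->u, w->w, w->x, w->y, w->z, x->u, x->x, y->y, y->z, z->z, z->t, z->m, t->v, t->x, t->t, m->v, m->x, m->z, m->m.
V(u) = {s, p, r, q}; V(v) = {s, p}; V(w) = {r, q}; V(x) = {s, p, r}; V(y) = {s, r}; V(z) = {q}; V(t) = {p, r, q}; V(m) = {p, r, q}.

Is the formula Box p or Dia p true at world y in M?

No

Recall that Box ψ holds at a world iff ψ holds at every accessible world, and Dia ψ holds iff ψ holds at some accessible world.
At y: Box p is false, Dia p is false, so Box p or Dia p is false.
  At y: Box p requires p at every successor {y, z}.
    p fails at y, so Box p is false at y.
  At y: Dia p requires p at some successor in {y, z}.
    At y: p is false.
    At z: p is false.
  So Dia p is false at y.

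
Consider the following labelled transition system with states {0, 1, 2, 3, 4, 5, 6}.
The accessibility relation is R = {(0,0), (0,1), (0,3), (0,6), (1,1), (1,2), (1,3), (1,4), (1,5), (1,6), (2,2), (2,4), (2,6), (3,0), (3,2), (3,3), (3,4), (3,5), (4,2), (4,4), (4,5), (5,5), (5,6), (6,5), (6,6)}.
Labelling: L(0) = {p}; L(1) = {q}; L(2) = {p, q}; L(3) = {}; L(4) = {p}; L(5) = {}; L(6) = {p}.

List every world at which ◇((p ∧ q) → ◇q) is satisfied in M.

Recall that ◇ψ holds at a world iff ψ holds at some accessible world.
Let φ = ◇((p ∧ q) → ◇q). Evaluate φ at each world:
  0 (successors {0, 1, 3, 6}): φ is true.
  1 (successors {1, 2, 3, 4, 5, 6}): φ is true.
  2 (successors {2, 4, 6}): φ is true.
  3 (successors {0, 2, 3, 4, 5}): φ is true.
  4 (successors {2, 4, 5}): φ is true.
  5 (successors {5, 6}): φ is true.
  6 (successors {5, 6}): φ is true.
For instance, at 2:
  At 2: ◇((p ∧ q) → ◇q) requires (p ∧ q) → ◇q at some successor in {2, 4, 6}.
    (p ∧ q) → ◇q holds at 2, so ◇((p ∧ q) → ◇q) is true at 2.
      At 2: p ∧ q is true, ◇q is true, so (p ∧ q) → ◇q is true.
Satisfying worlds: {0, 1, 2, 3, 4, 5, 6}

0, 1, 2, 3, 4, 5, 6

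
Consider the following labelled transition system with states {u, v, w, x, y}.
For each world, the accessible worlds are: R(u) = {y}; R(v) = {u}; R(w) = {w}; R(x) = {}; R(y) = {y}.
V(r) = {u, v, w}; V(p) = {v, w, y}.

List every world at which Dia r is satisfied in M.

v, w

Let φ = Dia r. Evaluate φ at each world:
  u (successors {y}): φ is false.
  v (successors {u}): φ is true.
  w (successors {w}): φ is true.
  x (successors ∅): φ is false.
  y (successors {y}): φ is false.
For instance, at v:
  At v: Dia r requires r at some successor in {u}.
    r holds at u, so Dia r is true at v.
Satisfying worlds: {v, w}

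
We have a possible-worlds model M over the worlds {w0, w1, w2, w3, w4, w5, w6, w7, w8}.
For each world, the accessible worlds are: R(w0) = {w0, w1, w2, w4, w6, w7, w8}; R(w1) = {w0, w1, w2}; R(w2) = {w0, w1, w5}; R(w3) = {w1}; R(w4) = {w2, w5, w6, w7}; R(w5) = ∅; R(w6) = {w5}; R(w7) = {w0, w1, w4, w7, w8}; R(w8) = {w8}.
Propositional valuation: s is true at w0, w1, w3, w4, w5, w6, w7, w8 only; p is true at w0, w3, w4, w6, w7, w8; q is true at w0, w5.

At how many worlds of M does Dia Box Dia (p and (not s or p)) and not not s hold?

7

Let φ = Dia Box Dia (p and (not s or p)) and not not s. Evaluate φ at each world:
  w0 (successors {w0, w1, w2, w4, w6, w7, w8}): φ is true.
  w1 (successors {w0, w1, w2}): φ is true.
  w2 (successors {w0, w1, w5}): φ is false.
  w3 (successors {w1}): φ is true.
  w4 (successors {w2, w5, w6, w7}): φ is true.
  w5 (successors ∅): φ is false.
  w6 (successors {w5}): φ is true.
  w7 (successors {w0, w1, w4, w7, w8}): φ is true.
  w8 (successors {w8}): φ is true.
For instance, at w0:
  At w0: Dia Box Dia (p and (not s or p)) is true, not not s is true, so Dia Box Dia (p and (not s or p)) and not not s is true.
    At w0: Dia Box Dia (p and (not s or p)) requires Box Dia (p and (not s or p)) at some successor in {w0, w1, w2, w4, w6, w7, w8}.
      Box Dia (p and (not s or p)) holds at w1, so Dia Box Dia (p and (not s or p)) is true at w0.
Satisfying worlds: {w0, w1, w3, w4, w6, w7, w8}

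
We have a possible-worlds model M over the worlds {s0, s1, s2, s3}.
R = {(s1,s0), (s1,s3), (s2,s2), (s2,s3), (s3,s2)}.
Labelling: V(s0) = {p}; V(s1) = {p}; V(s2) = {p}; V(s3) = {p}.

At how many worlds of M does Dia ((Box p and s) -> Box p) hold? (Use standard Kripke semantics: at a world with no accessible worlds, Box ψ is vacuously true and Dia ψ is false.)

Recall that Box ψ holds at a world iff ψ holds at every accessible world, and Dia ψ holds iff ψ holds at some accessible world.
Let φ = Dia ((Box p and s) -> Box p). Evaluate φ at each world:
  s0 (successors ∅): φ is false.
  s1 (successors {s0, s3}): φ is true.
  s2 (successors {s2, s3}): φ is true.
  s3 (successors {s2}): φ is true.
For instance, at s1:
  At s1: Dia ((Box p and s) -> Box p) requires (Box p and s) -> Box p at some successor in {s0, s3}.
    (Box p and s) -> Box p holds at s0, so Dia ((Box p and s) -> Box p) is true at s1.
      At s0: Box p and s is false, Box p is true, so (Box p and s) -> Box p is true.
Satisfying worlds: {s1, s2, s3}

3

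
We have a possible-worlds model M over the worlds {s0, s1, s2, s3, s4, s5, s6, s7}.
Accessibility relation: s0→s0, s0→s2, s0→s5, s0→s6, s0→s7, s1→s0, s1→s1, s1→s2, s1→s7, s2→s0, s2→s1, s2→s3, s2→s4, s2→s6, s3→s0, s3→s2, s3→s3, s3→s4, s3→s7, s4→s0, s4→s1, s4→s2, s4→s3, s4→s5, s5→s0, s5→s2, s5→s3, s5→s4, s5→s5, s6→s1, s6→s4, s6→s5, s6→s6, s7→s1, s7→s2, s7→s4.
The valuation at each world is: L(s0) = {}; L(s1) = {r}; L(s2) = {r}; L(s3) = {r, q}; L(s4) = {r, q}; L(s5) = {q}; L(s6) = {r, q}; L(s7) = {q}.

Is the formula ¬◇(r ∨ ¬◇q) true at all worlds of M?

Let φ = ¬◇(r ∨ ¬◇q). Evaluate φ at each world:
  s0 (successors {s0, s2, s5, s6, s7}): φ is false.
  s1 (successors {s0, s1, s2, s7}): φ is false.
  s2 (successors {s0, s1, s3, s4, s6}): φ is false.
  s3 (successors {s0, s2, s3, s4, s7}): φ is false.
  s4 (successors {s0, s1, s2, s3, s5}): φ is false.
  s5 (successors {s0, s2, s3, s4, s5}): φ is false.
  s6 (successors {s1, s4, s5, s6}): φ is false.
  s7 (successors {s1, s2, s4}): φ is false.
Detail at s0 (counterexample):
  At s0: ◇(r ∨ ¬◇q) is true, so ¬◇(r ∨ ¬◇q) is false.
    At s0: ◇(r ∨ ¬◇q) requires r ∨ ¬◇q at some successor in {s0, s2, s5, s6, s7}.
      r ∨ ¬◇q holds at s2, so ◇(r ∨ ¬◇q) is true at s0.

No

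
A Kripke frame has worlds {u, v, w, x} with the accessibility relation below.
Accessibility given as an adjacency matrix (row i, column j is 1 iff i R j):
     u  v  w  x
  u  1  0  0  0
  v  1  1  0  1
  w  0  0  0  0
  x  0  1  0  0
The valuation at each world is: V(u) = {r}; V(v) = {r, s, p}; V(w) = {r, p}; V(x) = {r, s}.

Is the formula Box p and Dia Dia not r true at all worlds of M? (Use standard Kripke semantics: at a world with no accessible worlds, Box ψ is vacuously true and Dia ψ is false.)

No

Let φ = Box p and Dia Dia not r. Evaluate φ at each world:
  u (successors {u}): φ is false.
  v (successors {u, v, x}): φ is false.
  w (successors ∅): φ is false.
  x (successors {v}): φ is false.
Detail at u (counterexample):
  At u: Box p is false, Dia Dia not r is false, so Box p and Dia Dia not r is false.
    At u: Box p requires p at every successor {u}.
      p fails at u, so Box p is false at u.
    At u: Dia Dia not r requires Dia not r at some successor in {u}.
      At u: Dia not r is false.
    So Dia Dia not r is false at u.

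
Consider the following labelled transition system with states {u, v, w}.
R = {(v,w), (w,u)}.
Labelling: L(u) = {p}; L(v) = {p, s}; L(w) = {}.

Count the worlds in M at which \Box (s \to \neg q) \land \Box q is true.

Recall that \Box ψ holds at a world iff ψ holds at every accessible world, and \Diamond ψ holds iff ψ holds at some accessible world.
Let φ = \Box (s \to \neg q) \land \Box q. Evaluate φ at each world:
  u (successors ∅): φ is true.
  v (successors {w}): φ is false.
  w (successors {u}): φ is false.
For instance, at w:
  At w: \Box (s \to \neg q) is true, \Box q is false, so \Box (s \to \neg q) \land \Box q is false.
    At w: \Box (s \to \neg q) requires s \to \neg q at every successor {u}.
      At u: s \to \neg q is true.
    So \Box (s \to \neg q) is true at w.
    At w: \Box q requires q at every successor {u}.
      q fails at u, so \Box q is false at w.
Satisfying worlds: {u}

1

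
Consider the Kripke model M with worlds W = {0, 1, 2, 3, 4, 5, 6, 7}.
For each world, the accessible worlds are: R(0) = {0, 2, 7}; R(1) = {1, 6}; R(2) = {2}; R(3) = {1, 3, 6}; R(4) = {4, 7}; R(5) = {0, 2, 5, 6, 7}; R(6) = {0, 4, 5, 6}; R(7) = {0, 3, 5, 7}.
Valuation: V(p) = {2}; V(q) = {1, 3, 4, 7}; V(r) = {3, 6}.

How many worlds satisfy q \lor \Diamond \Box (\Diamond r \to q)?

8

Let φ = q \lor \Diamond \Box (\Diamond r \to q). Evaluate φ at each world:
  0 (successors {0, 2, 7}): φ is true.
  1 (successors {1, 6}): φ is true.
  2 (successors {2}): φ is true.
  3 (successors {1, 3, 6}): φ is true.
  4 (successors {4, 7}): φ is true.
  5 (successors {0, 2, 5, 6, 7}): φ is true.
  6 (successors {0, 4, 5, 6}): φ is true.
  7 (successors {0, 3, 5, 7}): φ is true.
For instance, at 3:
  At 3: q is true, \Diamond \Box (\Diamond r \to q) is false, so q \lor \Diamond \Box (\Diamond r \to q) is true.
    At 3: \Diamond \Box (\Diamond r \to q) requires \Box (\Diamond r \to q) at some successor in {1, 3, 6}.
      At 1: \Box (\Diamond r \to q) is false.
      At 3: \Box (\Diamond r \to q) is false.
      At 6: \Box (\Diamond r \to q) is false.
    So \Diamond \Box (\Diamond r \to q) is false at 3.
Satisfying worlds: {0, 1, 2, 3, 4, 5, 6, 7}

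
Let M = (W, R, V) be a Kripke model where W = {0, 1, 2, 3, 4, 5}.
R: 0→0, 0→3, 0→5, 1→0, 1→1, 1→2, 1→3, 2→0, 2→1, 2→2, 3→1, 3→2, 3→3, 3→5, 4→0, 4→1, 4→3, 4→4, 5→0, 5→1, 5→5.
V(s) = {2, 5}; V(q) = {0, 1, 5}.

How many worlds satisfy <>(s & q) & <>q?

3

Recall that <>ψ holds at a world iff ψ holds at some accessible world.
Let φ = <>(s & q) & <>q. Evaluate φ at each world:
  0 (successors {0, 3, 5}): φ is true.
  1 (successors {0, 1, 2, 3}): φ is false.
  2 (successors {0, 1, 2}): φ is false.
  3 (successors {1, 2, 3, 5}): φ is true.
  4 (successors {0, 1, 3, 4}): φ is false.
  5 (successors {0, 1, 5}): φ is true.
For instance, at 5:
  At 5: <>(s & q) is true, <>q is true, so <>(s & q) & <>q is true.
    At 5: <>(s & q) requires s & q at some successor in {0, 1, 5}.
      s & q holds at 5, so <>(s & q) is true at 5.
    At 5: <>q requires q at some successor in {0, 1, 5}.
      q holds at 0, so <>q is true at 5.
Satisfying worlds: {0, 3, 5}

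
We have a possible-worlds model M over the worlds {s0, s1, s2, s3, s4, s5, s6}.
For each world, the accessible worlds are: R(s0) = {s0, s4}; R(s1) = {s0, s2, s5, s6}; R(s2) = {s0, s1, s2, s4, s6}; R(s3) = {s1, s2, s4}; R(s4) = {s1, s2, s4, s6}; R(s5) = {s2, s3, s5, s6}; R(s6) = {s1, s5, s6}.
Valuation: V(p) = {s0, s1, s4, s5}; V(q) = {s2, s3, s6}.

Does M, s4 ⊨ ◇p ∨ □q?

Recall that □ψ holds at a world iff ψ holds at every accessible world, and ◇ψ holds iff ψ holds at some accessible world.
At s4: ◇p is true, □q is false, so ◇p ∨ □q is true.
  At s4: ◇p requires p at some successor in {s1, s2, s4, s6}.
    p holds at s1, so ◇p is true at s4.
  At s4: □q requires q at every successor {s1, s2, s4, s6}.
    q fails at s1, so □q is false at s4.

Yes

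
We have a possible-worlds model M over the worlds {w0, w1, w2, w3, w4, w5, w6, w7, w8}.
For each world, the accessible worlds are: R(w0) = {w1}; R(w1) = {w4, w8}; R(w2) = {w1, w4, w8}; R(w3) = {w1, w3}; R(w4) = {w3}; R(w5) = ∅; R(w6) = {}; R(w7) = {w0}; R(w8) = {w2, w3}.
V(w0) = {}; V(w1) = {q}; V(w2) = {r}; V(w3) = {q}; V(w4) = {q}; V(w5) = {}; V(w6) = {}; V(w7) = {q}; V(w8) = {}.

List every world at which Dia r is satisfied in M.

w8

Recall that Dia ψ holds at a world iff ψ holds at some accessible world.
Let φ = Dia r. Evaluate φ at each world:
  w0 (successors {w1}): φ is false.
  w1 (successors {w4, w8}): φ is false.
  w2 (successors {w1, w4, w8}): φ is false.
  w3 (successors {w1, w3}): φ is false.
  w4 (successors {w3}): φ is false.
  w5 (successors ∅): φ is false.
  w6 (successors ∅): φ is false.
  w7 (successors {w0}): φ is false.
  w8 (successors {w2, w3}): φ is true.
For instance, at w3:
  At w3: Dia r requires r at some successor in {w1, w3}.
    At w1: r is false.
    At w3: r is false.
  So Dia r is false at w3.
Satisfying worlds: {w8}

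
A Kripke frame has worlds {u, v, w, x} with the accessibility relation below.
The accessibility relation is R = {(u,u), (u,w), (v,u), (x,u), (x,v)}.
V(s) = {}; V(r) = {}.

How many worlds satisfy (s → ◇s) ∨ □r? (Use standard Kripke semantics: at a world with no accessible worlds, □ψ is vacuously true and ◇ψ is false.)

4

Let φ = (s → ◇s) ∨ □r. Evaluate φ at each world:
  u (successors {u, w}): φ is true.
  v (successors {u}): φ is true.
  w (successors ∅): φ is true.
  x (successors {u, v}): φ is true.
For instance, at u:
  At u: s → ◇s is true, □r is false, so (s → ◇s) ∨ □r is true.
    At u: s is false, ◇s is false, so s → ◇s is true.
      At u: ◇s requires s at some successor in {u, w}.
        At u: s is false.
        At w: s is false.
      So ◇s is false at u.
    At u: □r requires r at every successor {u, w}.
      r fails at u, so □r is false at u.
Satisfying worlds: {u, v, w, x}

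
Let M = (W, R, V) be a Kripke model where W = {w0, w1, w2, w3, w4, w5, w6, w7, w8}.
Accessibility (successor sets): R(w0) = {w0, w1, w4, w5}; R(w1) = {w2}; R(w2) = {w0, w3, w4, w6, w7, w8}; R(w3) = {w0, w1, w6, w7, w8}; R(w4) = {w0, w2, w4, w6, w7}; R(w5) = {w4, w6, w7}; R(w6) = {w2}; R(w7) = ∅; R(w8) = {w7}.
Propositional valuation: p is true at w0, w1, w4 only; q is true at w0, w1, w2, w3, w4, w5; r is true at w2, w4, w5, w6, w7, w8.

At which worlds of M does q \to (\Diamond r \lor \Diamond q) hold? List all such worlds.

w0, w1, w2, w3, w4, w5, w6, w7, w8

Let φ = q \to (\Diamond r \lor \Diamond q). Evaluate φ at each world:
  w0 (successors {w0, w1, w4, w5}): φ is true.
  w1 (successors {w2}): φ is true.
  w2 (successors {w0, w3, w4, w6, w7, w8}): φ is true.
  w3 (successors {w0, w1, w6, w7, w8}): φ is true.
  w4 (successors {w0, w2, w4, w6, w7}): φ is true.
  w5 (successors {w4, w6, w7}): φ is true.
  w6 (successors {w2}): φ is true.
  w7 (successors ∅): φ is true.
  w8 (successors {w7}): φ is true.
For instance, at w5:
  At w5: q is true, \Diamond r \lor \Diamond q is true, so q \to (\Diamond r \lor \Diamond q) is true.
    At w5: \Diamond r is true, \Diamond q is true, so \Diamond r \lor \Diamond q is true.
      At w5: \Diamond r requires r at some successor in {w4, w6, w7}.
        r holds at w4, so \Diamond r is true at w5.
      At w5: \Diamond q requires q at some successor in {w4, w6, w7}.
        q holds at w4, so \Diamond q is true at w5.
Satisfying worlds: {w0, w1, w2, w3, w4, w5, w6, w7, w8}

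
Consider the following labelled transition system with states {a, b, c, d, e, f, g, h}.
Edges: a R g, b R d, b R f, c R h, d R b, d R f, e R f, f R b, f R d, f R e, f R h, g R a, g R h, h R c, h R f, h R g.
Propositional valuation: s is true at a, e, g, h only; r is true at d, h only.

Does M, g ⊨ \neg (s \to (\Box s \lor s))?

At g: s \to (\Box s \lor s) is true, so \neg (s \to (\Box s \lor s)) is false.
  At g: s is true, \Box s \lor s is true, so s \to (\Box s \lor s) is true.
    At g: \Box s is true, s is true, so \Box s \lor s is true.
      At g: \Box s requires s at every successor {a, h}.
        At a: s is true.
        At h: s is true.
      So \Box s is true at g.

No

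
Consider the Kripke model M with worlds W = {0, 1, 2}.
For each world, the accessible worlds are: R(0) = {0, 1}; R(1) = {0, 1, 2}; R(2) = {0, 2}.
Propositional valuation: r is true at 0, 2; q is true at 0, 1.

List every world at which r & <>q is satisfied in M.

0, 2

Recall that <>ψ holds at a world iff ψ holds at some accessible world.
Let φ = r & <>q. Evaluate φ at each world:
  0 (successors {0, 1}): φ is true.
  1 (successors {0, 1, 2}): φ is false.
  2 (successors {0, 2}): φ is true.
For instance, at 2:
  At 2: r is true, <>q is true, so r & <>q is true.
    At 2: <>q requires q at some successor in {0, 2}.
      q holds at 0, so <>q is true at 2.
Satisfying worlds: {0, 2}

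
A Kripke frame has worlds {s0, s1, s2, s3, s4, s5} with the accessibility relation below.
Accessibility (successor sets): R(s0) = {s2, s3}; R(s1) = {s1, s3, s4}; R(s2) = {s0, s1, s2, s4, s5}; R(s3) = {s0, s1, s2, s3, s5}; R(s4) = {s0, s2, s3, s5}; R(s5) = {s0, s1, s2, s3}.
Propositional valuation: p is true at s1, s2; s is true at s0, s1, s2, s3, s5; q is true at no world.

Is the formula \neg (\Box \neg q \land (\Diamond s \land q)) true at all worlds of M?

Let φ = \neg (\Box \neg q \land (\Diamond s \land q)). Evaluate φ at each world:
  s0 (successors {s2, s3}): φ is true.
  s1 (successors {s1, s3, s4}): φ is true.
  s2 (successors {s0, s1, s2, s4, s5}): φ is true.
  s3 (successors {s0, s1, s2, s3, s5}): φ is true.
  s4 (successors {s0, s2, s3, s5}): φ is true.
  s5 (successors {s0, s1, s2, s3}): φ is true.
For instance, at s3:
  At s3: \Box \neg q \land (\Diamond s \land q) is false, so \neg (\Box \neg q \land (\Diamond s \land q)) is true.
    At s3: \Box \neg q is true, \Diamond s \land q is false, so \Box \neg q \land (\Diamond s \land q) is false.
      At s3: \Box \neg q requires \neg q at every successor {s0, s1, s2, s3, s5}.
        At s0: \neg q is true.
        At s1: \neg q is true.
        At s2: \neg q is true.
        At s3: \neg q is true.
        At s5: \neg q is true.
      So \Box \neg q is true at s3.
      At s3: \Diamond s is true, q is false, so \Diamond s \land q is false.

Yes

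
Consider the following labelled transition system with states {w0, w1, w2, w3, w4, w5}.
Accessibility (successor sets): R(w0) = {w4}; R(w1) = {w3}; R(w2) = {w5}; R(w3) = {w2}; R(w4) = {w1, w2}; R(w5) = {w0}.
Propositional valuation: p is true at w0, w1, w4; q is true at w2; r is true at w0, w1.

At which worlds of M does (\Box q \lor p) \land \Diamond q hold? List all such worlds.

Let φ = (\Box q \lor p) \land \Diamond q. Evaluate φ at each world:
  w0 (successors {w4}): φ is false.
  w1 (successors {w3}): φ is false.
  w2 (successors {w5}): φ is false.
  w3 (successors {w2}): φ is true.
  w4 (successors {w1, w2}): φ is true.
  w5 (successors {w0}): φ is false.
For instance, at w2:
  At w2: \Box q \lor p is false, \Diamond q is false, so (\Box q \lor p) \land \Diamond q is false.
    At w2: \Box q is false, p is false, so \Box q \lor p is false.
      At w2: \Box q requires q at every successor {w5}.
        q fails at w5, so \Box q is false at w2.
    At w2: \Diamond q requires q at some successor in {w5}.
      At w5: q is false.
    So \Diamond q is false at w2.
Satisfying worlds: {w3, w4}

w3, w4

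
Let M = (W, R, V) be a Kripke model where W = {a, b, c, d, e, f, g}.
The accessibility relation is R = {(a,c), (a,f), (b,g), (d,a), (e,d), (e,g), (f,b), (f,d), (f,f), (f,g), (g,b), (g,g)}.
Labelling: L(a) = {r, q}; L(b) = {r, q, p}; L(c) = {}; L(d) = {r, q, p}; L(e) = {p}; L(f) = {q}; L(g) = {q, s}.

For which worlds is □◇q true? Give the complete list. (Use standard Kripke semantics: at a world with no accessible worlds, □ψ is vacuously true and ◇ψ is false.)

Let φ = □◇q. Evaluate φ at each world:
  a (successors {c, f}): φ is false.
  b (successors {g}): φ is true.
  c (successors ∅): φ is true.
  d (successors {a}): φ is true.
  e (successors {d, g}): φ is true.
  f (successors {b, d, f, g}): φ is true.
  g (successors {b, g}): φ is true.
For instance, at a:
  At a: □◇q requires ◇q at every successor {c, f}.
    ◇q fails at c, so □◇q is false at a.
      At c: no accessible worlds, so ◇q is false.
Satisfying worlds: {b, c, d, e, f, g}

b, c, d, e, f, g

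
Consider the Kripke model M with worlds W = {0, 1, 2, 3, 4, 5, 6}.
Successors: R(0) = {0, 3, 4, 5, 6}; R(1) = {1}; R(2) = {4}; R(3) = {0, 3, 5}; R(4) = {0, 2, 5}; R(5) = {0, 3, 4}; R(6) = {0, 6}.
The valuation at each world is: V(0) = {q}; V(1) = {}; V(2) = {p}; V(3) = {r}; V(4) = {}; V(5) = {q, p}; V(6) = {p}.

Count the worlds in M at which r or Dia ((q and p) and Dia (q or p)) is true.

3

Let φ = r or Dia ((q and p) and Dia (q or p)). Evaluate φ at each world:
  0 (successors {0, 3, 4, 5, 6}): φ is true.
  1 (successors {1}): φ is false.
  2 (successors {4}): φ is false.
  3 (successors {0, 3, 5}): φ is true.
  4 (successors {0, 2, 5}): φ is true.
  5 (successors {0, 3, 4}): φ is false.
  6 (successors {0, 6}): φ is false.
For instance, at 1:
  At 1: r is false, Dia ((q and p) and Dia (q or p)) is false, so r or Dia ((q and p) and Dia (q or p)) is false.
    At 1: Dia ((q and p) and Dia (q or p)) requires (q and p) and Dia (q or p) at some successor in {1}.
      At 1: (q and p) and Dia (q or p) is false.
    So Dia ((q and p) and Dia (q or p)) is false at 1.
Satisfying worlds: {0, 3, 4}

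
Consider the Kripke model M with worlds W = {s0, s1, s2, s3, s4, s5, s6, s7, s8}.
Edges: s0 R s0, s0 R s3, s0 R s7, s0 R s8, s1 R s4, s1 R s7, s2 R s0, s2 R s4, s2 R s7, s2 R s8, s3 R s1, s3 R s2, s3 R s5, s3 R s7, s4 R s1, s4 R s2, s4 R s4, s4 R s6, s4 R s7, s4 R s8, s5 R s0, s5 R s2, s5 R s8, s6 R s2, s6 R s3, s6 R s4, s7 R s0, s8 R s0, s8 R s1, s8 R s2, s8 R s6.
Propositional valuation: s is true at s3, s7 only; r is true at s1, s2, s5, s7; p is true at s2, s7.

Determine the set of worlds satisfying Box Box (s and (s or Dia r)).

Let φ = Box Box (s and (s or Dia r)). Evaluate φ at each world:
  s0 (successors {s0, s3, s7, s8}): φ is false.
  s1 (successors {s4, s7}): φ is false.
  s2 (successors {s0, s4, s7, s8}): φ is false.
  s3 (successors {s1, s2, s5, s7}): φ is false.
  s4 (successors {s1, s2, s4, s6, s7, s8}): φ is false.
  s5 (successors {s0, s2, s8}): φ is false.
  s6 (successors {s2, s3, s4}): φ is false.
  s7 (successors {s0}): φ is false.
  s8 (successors {s0, s1, s2, s6}): φ is false.
For instance, at s1:
  At s1: Box Box (s and (s or Dia r)) requires Box (s and (s or Dia r)) at every successor {s4, s7}.
    Box (s and (s or Dia r)) fails at s4, so Box Box (s and (s or Dia r)) is false at s1.
      At s4: Box (s and (s or Dia r)) requires s and (s or Dia r) at every successor {s1, s2, s4, s6, s7, s8}.
        s and (s or Dia r) fails at s1, so Box (s and (s or Dia r)) is false at s4.
Satisfying worlds: none.

none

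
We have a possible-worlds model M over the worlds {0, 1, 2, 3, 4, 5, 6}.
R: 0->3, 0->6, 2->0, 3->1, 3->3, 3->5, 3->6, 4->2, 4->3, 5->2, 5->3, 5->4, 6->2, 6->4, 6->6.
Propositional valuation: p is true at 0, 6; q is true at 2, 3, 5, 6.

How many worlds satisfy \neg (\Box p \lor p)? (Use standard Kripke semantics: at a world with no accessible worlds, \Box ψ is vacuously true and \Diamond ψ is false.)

Let φ = \neg (\Box p \lor p). Evaluate φ at each world:
  0 (successors {3, 6}): φ is false.
  1 (successors ∅): φ is false.
  2 (successors {0}): φ is false.
  3 (successors {1, 3, 5, 6}): φ is true.
  4 (successors {2, 3}): φ is true.
  5 (successors {2, 3, 4}): φ is true.
  6 (successors {2, 4, 6}): φ is false.
For instance, at 4:
  At 4: \Box p \lor p is false, so \neg (\Box p \lor p) is true.
    At 4: \Box p is false, p is false, so \Box p \lor p is false.
      At 4: \Box p requires p at every successor {2, 3}.
        p fails at 2, so \Box p is false at 4.
Satisfying worlds: {3, 4, 5}

3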